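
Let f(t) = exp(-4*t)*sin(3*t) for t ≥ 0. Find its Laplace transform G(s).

L{sin(3t)} = 3/(s^2 + 9).
By the first shifting theorem, multiplying by e^(-4t) replaces s with s + 4.

G(s) = 3/((s + 4)^2 + 9)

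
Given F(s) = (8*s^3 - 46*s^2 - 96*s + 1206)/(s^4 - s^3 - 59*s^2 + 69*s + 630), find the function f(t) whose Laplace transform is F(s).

f(t) = 6*exp(6*t) - 6*exp(5*t) + 3*exp(-3*t) + 5*exp(-7*t)

Factor the denominator: s^4 - s^3 - 59*s^2 + 69*s + 630 = (s - 6)*(s - 5)*(s + 3)*(s + 7).
Partial fraction decomposition gives [5/(s + 7)] + [3/(s + 3)] + [6/(s - 6)] + [-6/(s - 5)].
Invert each term: 5/(s + 7) ↔ 5e^(-7t); 3/(s + 3) ↔ 3e^(-3t); 6/(s - 6) ↔ 6e^(6t); -6/(s - 5) ↔ -6e^(5t).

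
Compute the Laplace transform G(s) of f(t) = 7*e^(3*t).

L{7} = 7/s.
By the first shifting theorem, multiplying by e^(3t) replaces s with s - 3.

G(s) = 7/(s - 3)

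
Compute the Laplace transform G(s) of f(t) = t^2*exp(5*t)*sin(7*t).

G(s) = 14*(3*s^2 - 30*s + 26)/(s^2 - 10*s + 74)^3

L{sin(7t)} = 7/(s^2 + 49).
Multiplying by e^(5t) shifts s → s - 5, so L{exp(5*t)*sin(7*t)} = 7/((s - 5)^2 + 49).
Then apply L{t^2·g(t)} = (-1)^2 d^2/ds^2[H(s)] with H(s) = 7/((s - 5)^2 + 49):
differentiating 2 times and applying the sign gives 14*(3*s^2 - 30*s + 26)/(s^2 - 10*s + 74)^3.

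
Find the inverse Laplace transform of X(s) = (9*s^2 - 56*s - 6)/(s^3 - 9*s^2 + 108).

-2*t*exp(6*t) + 6*exp(6*t) + 3*exp(-3*t)

Factor the denominator: s^3 - 9*s^2 + 108 = (s - 6)^2*(s + 3).
Partial fraction decomposition gives [6/(s - 6)] + [-2/(s - 6)^2] + [3/(s + 3)].
Invert each term: 6/(s - 6) ↔ 6e^(6t); -2/(s - 6)^2 ↔ -2t·e^(6t); 3/(s + 3) ↔ 3e^(-3t).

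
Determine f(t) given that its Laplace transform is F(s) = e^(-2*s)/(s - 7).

f(t) = Heaviside(t - 2)*(exp(7*t - 14))

The factor e^(-2s) signals a time shift by c = 2 (second shifting theorem).
L{e^(7t)} = 1/(s - 7), so L^-1{1/(s - 7)} = e^(7*t).
Hence the inverse is u(t - 2) times that function evaluated at t - 2.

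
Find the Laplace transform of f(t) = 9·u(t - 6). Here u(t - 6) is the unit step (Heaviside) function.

9*exp(-6*s)/s

By the second shifting theorem, L{u(t - c)·g(t - c)} = e^(-cs)·H(s) with c = 6 and H(s) = L{g(t)}.
L{9} = 9/s.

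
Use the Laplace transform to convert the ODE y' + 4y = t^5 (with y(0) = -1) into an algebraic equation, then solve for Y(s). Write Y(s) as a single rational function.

Y(s) = (-s^6 + 120)/(s^7 + 4*s^6)

Laplace-transform each side.
Using L{y'} = sY - y(0) = sY - (-1), the left side becomes (s + 4)Y - (-1).
The right side is L{t^5} = 120/s^6.
So (s + 4)Y = 120/s^6 + (-1).
Isolate Y and clear denominators.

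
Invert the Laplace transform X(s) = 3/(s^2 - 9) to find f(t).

f(t) = sinh(3*t)

Since L{sinh(3t)} = 3/(s^2 - 9), the inverse is sinh(3*t).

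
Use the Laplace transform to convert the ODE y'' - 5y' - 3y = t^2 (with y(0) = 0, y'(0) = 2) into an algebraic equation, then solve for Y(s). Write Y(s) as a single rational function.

Transform both sides with L{·}.
Using L{y''} = s^2 Y - s·y(0) - y'(0) and L{y'} = sY - y(0), with y(0) = 0, y'(0) = 2, the left side becomes (s^2 - 5*s - 3)Y - (2).
The right side is L{t^2} = 2/s^3.
So (s^2 - 5*s - 3)Y = 2/s^3 + (2).
Isolate Y and clear denominators.

Y(s) = (2*s^3 + 2)/(s^5 - 5*s^4 - 3*s^3)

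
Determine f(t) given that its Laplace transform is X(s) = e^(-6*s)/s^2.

The factor e^(-6s) signals a time shift by c = 6 (second shifting theorem).
L{t} = 1!/s^2 = 1/s^2, so L^-1{s^(-2)} = t.
Hence the inverse is u(t - 6) times that function evaluated at t - 6.

f(t) = Heaviside(t - 6)*(t - 6)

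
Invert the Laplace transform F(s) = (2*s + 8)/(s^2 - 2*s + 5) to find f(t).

Complete the square in the denominator: s^2 - 2*s + 5 = (s - 1)^2 + 2^2.
Split the numerator to match: 2*s + 8 = 2·(s - 1) + 5·2.
Invert each term: 2·(s - 1)/((s - 1)^2 + 4) ↔ 2e^(t)cos(2t); 5·2/((s - 1)^2 + 4) ↔ 5e^(t)sin(2t).

f(t) = 5*exp(t)*sin(2*t) + 2*exp(t)*cos(2*t)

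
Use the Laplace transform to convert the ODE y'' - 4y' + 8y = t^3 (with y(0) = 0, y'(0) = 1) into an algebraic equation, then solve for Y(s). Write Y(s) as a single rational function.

Y(s) = (s^4 + 6)/(s^6 - 4*s^5 + 8*s^4)

Transform both sides with L{·}.
With L{y''} = s^2 Y - s·y(0) - y'(0) and L{y'} = sY - y(0), with y(0) = 0, y'(0) = 1: the LHS transforms to (s^2 - 4*s + 8)Y - (1).
The right side is L{t^3} = 6/s^4.
So (s^2 - 4*s + 8)Y = 6/s^4 + (1).
Solve for Y(s) and write it as one ratio of polynomials.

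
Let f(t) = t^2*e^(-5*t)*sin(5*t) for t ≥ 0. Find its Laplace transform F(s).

L{sin(5t)} = 5/(s^2 + 25).
Multiplying by e^(-5t) shifts s → s + 5, so L{e^(-5*t)*sin(5*t)} = 5/((s + 5)^2 + 25).
Then apply L{t^2·g(t)} = (-1)^2 d^2/ds^2[G(s)] with G(s) = 5/((s + 5)^2 + 25):
differentiating 2 times and applying the sign gives 10*(3*s^2 + 30*s + 50)/(s^2 + 10*s + 50)^3.

F(s) = 10*(3*s^2 + 30*s + 50)/(s^2 + 10*s + 50)^3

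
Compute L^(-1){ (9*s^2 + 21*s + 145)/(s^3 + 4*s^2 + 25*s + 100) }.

Factor the denominator: s^3 + 4*s^2 + 25*s + 100 = (s + 4)*(s^2 + 25).
Partial fraction decomposition gives [5/(s + 4)] + [4*s/(s^2 + 25)] + [5/(s^2 + 25)].
Invert each term: 5/(s + 4) ↔ 5e^(-4t); 4·s/(s^2 + 25) ↔ 4cos(5t); 1·5/(s^2 + 25) ↔ sin(5t).

sin(5*t) + 4*cos(5*t) + 5*exp(-4*t)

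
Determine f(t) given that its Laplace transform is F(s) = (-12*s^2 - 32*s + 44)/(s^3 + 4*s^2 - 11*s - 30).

f(t) = -4*exp(3*t) - 4*exp(-2*t) - 4*exp(-5*t)

Factor the denominator: s^3 + 4*s^2 - 11*s - 30 = (s - 3)*(s + 2)*(s + 5).
Partial fraction decomposition gives [-4/(s - 3)] + [-4/(s + 5)] + [-4/(s + 2)].
Invert each term: -4/(s - 3) ↔ -4e^(3t); -4/(s + 5) ↔ -4e^(-5t); -4/(s + 2) ↔ -4e^(-2t).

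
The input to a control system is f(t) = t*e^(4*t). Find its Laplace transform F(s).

L{e^(4t)} = 1/(s - 4).
Then apply L{t·g(t)} = -d/ds[G(s)] with G(s) = 1/(s - 4):
differentiating 1 time and applying the sign gives (s - 4)^(-2).

F(s) = (s - 4)^(-2)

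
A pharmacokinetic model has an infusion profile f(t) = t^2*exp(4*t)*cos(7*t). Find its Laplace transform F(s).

L{cos(7t)} = s/(s^2 + 49).
Multiplying by e^(4t) shifts s → s - 4, so L{exp(4*t)*cos(7*t)} = (s - 4)/((s - 4)^2 + 49).
Then apply L{t^2·g(t)} = (-1)^2 d^2/ds^2[G(s)] with G(s) = (s - 4)/((s - 4)^2 + 49):
differentiating 2 times and applying the sign gives 2*(s - 4)*(s^2 - 8*s - 131)/(s^2 - 8*s + 65)^3.

F(s) = 2*(s - 4)*(s^2 - 8*s - 131)/(s^2 - 8*s + 65)^3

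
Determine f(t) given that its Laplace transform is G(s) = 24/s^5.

f(t) = t^4

Since L{t^4} = 4!/s^5 = 24/s^5, the inverse is t^4.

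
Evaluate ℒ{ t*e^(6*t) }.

L{e^(6t)} = 1/(s - 6).
Then apply L{t·g(t)} = -d/ds[G(s)] with G(s) = 1/(s - 6):
differentiating 1 time and applying the sign gives (s - 6)^(-2).

(s - 6)^(-2)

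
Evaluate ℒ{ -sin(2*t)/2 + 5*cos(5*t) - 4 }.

5*s/(s^2 + 25) - 1/(s^2 + 4) - 4/s

By linearity of the Laplace transform, transform each term separately.
(5)·[L{cos(5t)} = s/(s^2 + 25)]; (-1/2)·[L{sin(2t)} = 2/(s^2 + 4)]; L{-4} = -4/s.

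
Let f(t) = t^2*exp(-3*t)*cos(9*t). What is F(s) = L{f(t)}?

L{cos(9t)} = s/(s^2 + 81).
Multiplying by e^(-3t) shifts s → s + 3, so L{exp(-3*t)*cos(9*t)} = (s + 3)/((s + 3)^2 + 81).
Then apply L{t^2·g(t)} = (-1)^2 d^2/ds^2[G(s)] with G(s) = (s + 3)/((s + 3)^2 + 81):
differentiating 2 times and applying the sign gives 2*(s + 3)*(s^2 + 6*s - 234)/(s^2 + 6*s + 90)^3.

F(s) = 2*(s + 3)*(s^2 + 6*s - 234)/(s^2 + 6*s + 90)^3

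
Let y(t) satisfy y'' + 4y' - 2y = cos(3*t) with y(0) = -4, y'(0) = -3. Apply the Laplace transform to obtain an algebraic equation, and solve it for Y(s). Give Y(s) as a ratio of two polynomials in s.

Y(s) = (-4*s^3 - 19*s^2 - 35*s - 171)/(s^4 + 4*s^3 + 7*s^2 + 36*s - 18)

Laplace-transform each side.
The derivative rules (L{y''} = s^2 Y - s·y(0) - y'(0) and L{y'} = sY - y(0), with y(0) = -4, y'(0) = -3) turn the left side into (s^2 + 4*s - 2)Y - (-4*s - 19).
The right side is L{cos(3*t)} = s/(s^2 + 9).
So (s^2 + 4*s - 2)Y = s/(s^2 + 9) + (-4*s - 19).
Solve for Y(s) and write it as one ratio of polynomials.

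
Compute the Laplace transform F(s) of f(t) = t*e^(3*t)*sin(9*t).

L{sin(9t)} = 9/(s^2 + 81).
Multiplying by e^(3t) shifts s → s - 3, so L{e^(3*t)*sin(9*t)} = 9/((s - 3)^2 + 81).
Then apply L{t·g(t)} = -d/ds[G(s)] with G(s) = 9/((s - 3)^2 + 81):
differentiating 1 time and applying the sign gives 18*(s - 3)/(s^2 - 6*s + 90)^2.

F(s) = 18*(s - 3)/(s^2 - 6*s + 90)^2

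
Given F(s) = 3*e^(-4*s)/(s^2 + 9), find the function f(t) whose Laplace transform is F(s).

The factor e^(-4s) signals a time shift by c = 4 (second shifting theorem).
L{sin(3t)} = 3/(s^2 + 9), so L^-1{3/(s^2 + 9)} = sin(3*t).
Hence the inverse is u(t - 4) times that function evaluated at t - 4.

f(t) = Heaviside(t - 4)*(sin(3*t - 12))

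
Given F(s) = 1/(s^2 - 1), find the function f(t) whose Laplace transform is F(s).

Since L{sinh(t)} = 1/(s^2 - 1), the inverse is sinh(t).

f(t) = sinh(t)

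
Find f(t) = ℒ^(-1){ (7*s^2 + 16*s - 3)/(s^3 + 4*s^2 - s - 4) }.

f(t) = 2*exp(t) + 2*exp(-t) + 3*exp(-4*t)

Factor the denominator: s^3 + 4*s^2 - s - 4 = (s - 1)*(s + 1)*(s + 4).
Partial fraction decomposition gives [2/(s - 1)] + [2/(s + 1)] + [3/(s + 4)].
Invert each term: 2/(s - 1) ↔ 2e^(t); 2/(s + 1) ↔ 2e^(-t); 3/(s + 4) ↔ 3e^(-4t).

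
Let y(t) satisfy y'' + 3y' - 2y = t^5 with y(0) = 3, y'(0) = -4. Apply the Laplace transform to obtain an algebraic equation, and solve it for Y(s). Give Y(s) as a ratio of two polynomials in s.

Transform both sides with L{·}.
Using L{y''} = s^2 Y - s·y(0) - y'(0) and L{y'} = sY - y(0), with y(0) = 3, y'(0) = -4, the left side becomes (s^2 + 3*s - 2)Y - (3*s + 5).
The right side is L{t^5} = 120/s^6.
So (s^2 + 3*s - 2)Y = 120/s^6 + (3*s + 5).
Divide through and combine into a single rational function.

Y(s) = (3*s^7 + 5*s^6 + 120)/(s^8 + 3*s^7 - 2*s^6)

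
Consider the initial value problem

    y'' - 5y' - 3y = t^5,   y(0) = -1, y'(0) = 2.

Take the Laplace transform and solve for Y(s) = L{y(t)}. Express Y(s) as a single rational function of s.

Y(s) = (-s^7 + 7*s^6 + 120)/(s^8 - 5*s^7 - 3*s^6)

Laplace-transform each side.
The derivative rules (L{y''} = s^2 Y - s·y(0) - y'(0) and L{y'} = sY - y(0), with y(0) = -1, y'(0) = 2) turn the left side into (s^2 - 5*s - 3)Y - (-s + 7).
The right side is L{t^5} = 120/s^6.
So (s^2 - 5*s - 3)Y = 120/s^6 + (-s + 7).
Solve for Y(s) and write it as one ratio of polynomials.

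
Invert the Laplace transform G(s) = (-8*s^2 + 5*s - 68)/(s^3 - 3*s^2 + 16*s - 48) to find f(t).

Factor the denominator: s^3 - 3*s^2 + 16*s - 48 = (s - 3)*(s^2 + 16).
Partial fraction decomposition gives [-5/(s - 3)] + [-3*s/(s^2 + 16)] + [-4/(s^2 + 16)].
Invert each term: -5/(s - 3) ↔ -5e^(3t); -3·s/(s^2 + 16) ↔ -3cos(4t); -1·4/(s^2 + 16) ↔ -sin(4t).

f(t) = -5*exp(3*t) - sin(4*t) - 3*cos(4*t)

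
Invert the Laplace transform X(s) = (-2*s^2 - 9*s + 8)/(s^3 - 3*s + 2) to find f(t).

Factor the denominator: s^3 - 3*s + 2 = (s - 1)^2*(s + 2).
Partial fraction decomposition gives [-4/(s - 1)] + [-1/(s - 1)^2] + [2/(s + 2)].
Invert each term: -4/(s - 1) ↔ -4e^(t); -1/(s - 1)^2 ↔ -t·e^(t); 2/(s + 2) ↔ 2e^(-2t).

f(t) = -t*exp(t) - 4*exp(t) + 2*exp(-2*t)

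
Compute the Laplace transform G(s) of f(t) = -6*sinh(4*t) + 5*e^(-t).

The transform is linear, so treat each term independently.
(-6)·[L{sinh(4t)} = 4/(s^2 - 16)]; (5)·[L{e^(-t)} = 1/(s + 1)].

G(s) = -24/(s^2 - 16) + 5/(s + 1)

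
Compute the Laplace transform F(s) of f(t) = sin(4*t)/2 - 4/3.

Apply the Laplace transform termwise.
(1/2)·[L{sin(4t)} = 4/(s^2 + 16)]; L{-4/3} = (-4/3)/s.

F(s) = 2/(s^2 + 16) - 4/(3*s)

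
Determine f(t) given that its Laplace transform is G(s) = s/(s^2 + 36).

f(t) = cos(6*t)

Since L{cos(6t)} = s/(s^2 + 36), the inverse is cos(6*t).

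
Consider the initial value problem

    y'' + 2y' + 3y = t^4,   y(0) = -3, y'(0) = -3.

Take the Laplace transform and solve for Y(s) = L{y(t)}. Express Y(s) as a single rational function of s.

Transform both sides with L{·}.
With L{y''} = s^2 Y - s·y(0) - y'(0) and L{y'} = sY - y(0), with y(0) = -3, y'(0) = -3: the LHS transforms to (s^2 + 2*s + 3)Y - (-3*s - 9).
The right side is L{t^4} = 24/s^5.
So (s^2 + 2*s + 3)Y = 24/s^5 + (-3*s - 9).
Divide through and combine into a single rational function.

Y(s) = (-3*s^6 - 9*s^5 + 24)/(s^7 + 2*s^6 + 3*s^5)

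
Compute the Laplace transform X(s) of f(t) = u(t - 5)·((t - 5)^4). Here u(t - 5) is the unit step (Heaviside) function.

By the second shifting theorem, L{u(t - c)·g(t - c)} = e^(-cs)·G(s) with c = 5 and G(s) = L{g(t)}.
L{t^4} = 4!/s^5 = 24/s^5.

X(s) = 24*exp(-5*s)/s^5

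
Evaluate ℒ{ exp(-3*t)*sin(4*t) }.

L{sin(4t)} = 4/(s^2 + 16).
By the first shifting theorem, multiplying by e^(-3t) replaces s with s + 3.

4/((s + 3)^2 + 16)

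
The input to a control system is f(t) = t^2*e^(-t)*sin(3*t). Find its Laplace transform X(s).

L{sin(3t)} = 3/(s^2 + 9).
Multiplying by e^(-t) shifts s → s + 1, so L{e^(-t)*sin(3*t)} = 3/((s + 1)^2 + 9).
Then apply L{t^2·g(t)} = (-1)^2 d^2/ds^2[G(s)] with G(s) = 3/((s + 1)^2 + 9):
differentiating 2 times and applying the sign gives 18*(s^2 + 2*s - 2)/(s^2 + 2*s + 10)^3.

X(s) = 18*(s^2 + 2*s - 2)/(s^2 + 2*s + 10)^3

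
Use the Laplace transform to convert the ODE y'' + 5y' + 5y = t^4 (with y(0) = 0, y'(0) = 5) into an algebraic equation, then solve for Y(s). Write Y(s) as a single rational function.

Transform both sides with L{·}.
The derivative rules (L{y''} = s^2 Y - s·y(0) - y'(0) and L{y'} = sY - y(0), with y(0) = 0, y'(0) = 5) turn the left side into (s^2 + 5*s + 5)Y - (5).
The right side is L{t^4} = 24/s^5.
So (s^2 + 5*s + 5)Y = 24/s^5 + (5).
Divide through and combine into a single rational function.

Y(s) = (5*s^5 + 24)/(s^7 + 5*s^6 + 5*s^5)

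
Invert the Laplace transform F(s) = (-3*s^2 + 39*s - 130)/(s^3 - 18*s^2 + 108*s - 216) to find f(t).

Factor the denominator: s^3 - 18*s^2 + 108*s - 216 = (s - 6)^3.
Partial fraction decomposition gives [-3/(s - 6)] + [3/(s - 6)^2] + [-4/(s - 6)^3].
Invert each term: -3/(s - 6) ↔ -3e^(6t); 3/(s - 6)^2 ↔ 3t·e^(6t); -4/(s - 6)^3 ↔ (-2)t^2·e^(6t).

f(t) = -2*t^2*exp(6*t) + 3*t*exp(6*t) - 3*exp(6*t)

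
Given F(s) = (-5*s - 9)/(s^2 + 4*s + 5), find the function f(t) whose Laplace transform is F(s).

f(t) = exp(-2*t)*sin(t) - 5*exp(-2*t)*cos(t)

Complete the square in the denominator: s^2 + 4*s + 5 = (s + 2)^2 + 1^2.
Split the numerator to match: -5*s - 9 = -5·(s + 2) + 1·1.
Invert each term: -5·(s + 2)/((s + 2)^2 + 1) ↔ -5e^(-2t)cos(t); 1·1/((s + 2)^2 + 1) ↔ e^(-2t)sin(t).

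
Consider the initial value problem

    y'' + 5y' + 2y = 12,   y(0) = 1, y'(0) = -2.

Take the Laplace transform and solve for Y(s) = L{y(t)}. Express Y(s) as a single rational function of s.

Laplace-transform each side.
Using L{y''} = s^2 Y - s·y(0) - y'(0) and L{y'} = sY - y(0), with y(0) = 1, y'(0) = -2, the left side becomes (s^2 + 5*s + 2)Y - (s + 3).
The right side is L{12} = 12/s.
So (s^2 + 5*s + 2)Y = 12/s + (s + 3).
Isolate Y and clear denominators.

Y(s) = (s^2 + 3*s + 12)/(s^3 + 5*s^2 + 2*s)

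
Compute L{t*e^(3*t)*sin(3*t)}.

L{sin(3t)} = 3/(s^2 + 9).
Multiplying by e^(3t) shifts s → s - 3, so L{e^(3*t)*sin(3*t)} = 3/((s - 3)^2 + 9).
Then apply L{t·g(t)} = -d/ds[G(s)] with G(s) = 3/((s - 3)^2 + 9):
differentiating 1 time and applying the sign gives 6*(s - 3)/(s^2 - 6*s + 18)^2.

6*(s - 3)/(s^2 - 6*s + 18)^2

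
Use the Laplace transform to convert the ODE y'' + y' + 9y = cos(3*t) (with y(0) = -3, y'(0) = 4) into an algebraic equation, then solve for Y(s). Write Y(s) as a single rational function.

Y(s) = (-3*s^3 + s^2 - 26*s + 9)/(s^4 + s^3 + 18*s^2 + 9*s + 81)

Laplace-transform each side.
With L{y''} = s^2 Y - s·y(0) - y'(0) and L{y'} = sY - y(0), with y(0) = -3, y'(0) = 4: the LHS transforms to (s^2 + s + 9)Y - (-3*s + 1).
The right side is L{cos(3*t)} = s/(s^2 + 9).
So (s^2 + s + 9)Y = s/(s^2 + 9) + (-3*s + 1).
Divide through and combine into a single rational function.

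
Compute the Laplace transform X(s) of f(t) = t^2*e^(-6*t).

L{e^(-6t)} = 1/(s + 6).
Then apply L{t^2·g(t)} = (-1)^2 d^2/ds^2[G(s)] with G(s) = 1/(s + 6):
differentiating 2 times and applying the sign gives 2/(s + 6)^3.

X(s) = 2/(s + 6)^3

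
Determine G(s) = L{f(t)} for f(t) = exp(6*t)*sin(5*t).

L{sin(5t)} = 5/(s^2 + 25).
By the first shifting theorem, multiplying by e^(6t) replaces s with s - 6.

G(s) = 5/((s - 6)^2 + 25)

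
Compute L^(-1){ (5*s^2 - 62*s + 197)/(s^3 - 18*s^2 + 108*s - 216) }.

Factor the denominator: s^3 - 18*s^2 + 108*s - 216 = (s - 6)^3.
Partial fraction decomposition gives [5/(s - 6)] + [-2/(s - 6)^2] + [5/(s - 6)^3].
Invert each term: 5/(s - 6) ↔ 5e^(6t); -2/(s - 6)^2 ↔ -2t·e^(6t); 5/(s - 6)^3 ↔ (5/2)t^2·e^(6t).

5*t^2*exp(6*t)/2 - 2*t*exp(6*t) + 5*exp(6*t)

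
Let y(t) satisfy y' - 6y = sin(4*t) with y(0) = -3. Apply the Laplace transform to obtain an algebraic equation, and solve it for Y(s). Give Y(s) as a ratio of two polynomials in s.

Y(s) = (-3*s^2 - 44)/(s^3 - 6*s^2 + 16*s - 96)

Transform both sides with L{·}.
Using L{y'} = sY - y(0) = sY - (-3), the left side becomes (s - 6)Y - (-3).
The right side is L{sin(4*t)} = 4/(s^2 + 16).
So (s - 6)Y = 4/(s^2 + 16) + (-3).
Isolate Y and clear denominators.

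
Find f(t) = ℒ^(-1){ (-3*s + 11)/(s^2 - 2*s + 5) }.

f(t) = 4*exp(t)*sin(2*t) - 3*exp(t)*cos(2*t)

Complete the square in the denominator: s^2 - 2*s + 5 = (s - 1)^2 + 2^2.
Split the numerator to match: -3*s + 11 = -3·(s - 1) + 4·2.
Invert each term: -3·(s - 1)/((s - 1)^2 + 4) ↔ -3e^(t)cos(2t); 4·2/((s - 1)^2 + 4) ↔ 4e^(t)sin(2t).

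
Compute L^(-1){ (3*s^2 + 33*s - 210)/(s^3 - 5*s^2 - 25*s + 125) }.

Factor the denominator: s^3 - 5*s^2 - 25*s + 125 = (s - 5)^2*(s + 5).
Partial fraction decomposition gives [6/(s - 5)] + [3/(s - 5)^2] + [-3/(s + 5)].
Invert each term: 6/(s - 5) ↔ 6e^(5t); 3/(s - 5)^2 ↔ 3t·e^(5t); -3/(s + 5) ↔ -3e^(-5t).

3*t*exp(5*t) + 6*exp(5*t) - 3*exp(-5*t)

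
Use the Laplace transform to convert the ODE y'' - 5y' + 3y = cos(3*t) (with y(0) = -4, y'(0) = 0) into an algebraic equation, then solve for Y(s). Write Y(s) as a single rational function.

Apply the Laplace transform to the equation.
Using L{y''} = s^2 Y - s·y(0) - y'(0) and L{y'} = sY - y(0), with y(0) = -4, y'(0) = 0, the left side becomes (s^2 - 5*s + 3)Y - (-4*s + 20).
The right side is L{cos(3*t)} = s/(s^2 + 9).
So (s^2 - 5*s + 3)Y = s/(s^2 + 9) + (-4*s + 20).
Solve for Y(s) and write it as one ratio of polynomials.

Y(s) = (-4*s^3 + 20*s^2 - 35*s + 180)/(s^4 - 5*s^3 + 12*s^2 - 45*s + 27)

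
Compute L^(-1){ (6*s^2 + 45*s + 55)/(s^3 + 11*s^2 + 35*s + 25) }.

5*t*exp(-5*t) + exp(-t) + 5*exp(-5*t)

Factor the denominator: s^3 + 11*s^2 + 35*s + 25 = (s + 1)*(s + 5)^2.
Partial fraction decomposition gives [5/(s + 5)] + [5/(s + 5)^2] + [1/(s + 1)].
Invert each term: 5/(s + 5) ↔ 5e^(-5t); 5/(s + 5)^2 ↔ 5t·e^(-5t); 1/(s + 1) ↔ e^(-t).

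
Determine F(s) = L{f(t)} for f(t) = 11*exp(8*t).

F(s) = 11/(s - 8)

L{11} = 11/s.
By the first shifting theorem, multiplying by e^(8t) replaces s with s - 8.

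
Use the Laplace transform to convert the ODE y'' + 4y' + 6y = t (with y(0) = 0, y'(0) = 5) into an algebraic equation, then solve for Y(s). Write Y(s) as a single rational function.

Take the Laplace transform of both sides.
With L{y''} = s^2 Y - s·y(0) - y'(0) and L{y'} = sY - y(0), with y(0) = 0, y'(0) = 5: the LHS transforms to (s^2 + 4*s + 6)Y - (5).
The right side is L{t} = s^(-2).
So (s^2 + 4*s + 6)Y = s^(-2) + (5).
Isolate Y and clear denominators.

Y(s) = (5*s^2 + 1)/(s^4 + 4*s^3 + 6*s^2)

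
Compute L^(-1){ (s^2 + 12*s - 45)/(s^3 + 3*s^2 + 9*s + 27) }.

-sin(3*t) + 5*cos(3*t) - 4*exp(-3*t)

Factor the denominator: s^3 + 3*s^2 + 9*s + 27 = (s + 3)*(s^2 + 9).
Partial fraction decomposition gives [-4/(s + 3)] + [5*s/(s^2 + 9)] + [-3/(s^2 + 9)].
Invert each term: -4/(s + 3) ↔ -4e^(-3t); 5·s/(s^2 + 9) ↔ 5cos(3t); -1·3/(s^2 + 9) ↔ -sin(3t).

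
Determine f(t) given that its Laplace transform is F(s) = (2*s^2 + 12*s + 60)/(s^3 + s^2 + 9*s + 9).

Factor the denominator: s^3 + s^2 + 9*s + 9 = (s + 1)*(s^2 + 9).
Partial fraction decomposition gives [5/(s + 1)] + [-3*s/(s^2 + 9)] + [15/(s^2 + 9)].
Invert each term: 5/(s + 1) ↔ 5e^(-t); -3·s/(s^2 + 9) ↔ -3cos(3t); 5·3/(s^2 + 9) ↔ 5sin(3t).

f(t) = 5*sin(3*t) - 3*cos(3*t) + 5*exp(-t)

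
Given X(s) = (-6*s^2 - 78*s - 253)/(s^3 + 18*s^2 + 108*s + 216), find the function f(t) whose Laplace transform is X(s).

f(t) = -t^2*exp(-6*t)/2 - 6*t*exp(-6*t) - 6*exp(-6*t)

Factor the denominator: s^3 + 18*s^2 + 108*s + 216 = (s + 6)^3.
Partial fraction decomposition gives [-6/(s + 6)] + [-6/(s + 6)^2] + [-1/(s + 6)^3].
Invert each term: -6/(s + 6) ↔ -6e^(-6t); -6/(s + 6)^2 ↔ -6t·e^(-6t); -1/(s + 6)^3 ↔ (-1/2)t^2·e^(-6t).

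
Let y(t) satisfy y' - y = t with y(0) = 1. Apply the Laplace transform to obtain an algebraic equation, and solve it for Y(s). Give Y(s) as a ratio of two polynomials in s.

Apply the Laplace transform to the equation.
With L{y'} = sY - y(0) = sY - 1: the LHS transforms to (s - 1)Y - (1).
The right side is L{t} = s^(-2).
So (s - 1)Y = s^(-2) + (1).
Divide through and combine into a single rational function.

Y(s) = (s^2 + 1)/(s^3 - s^2)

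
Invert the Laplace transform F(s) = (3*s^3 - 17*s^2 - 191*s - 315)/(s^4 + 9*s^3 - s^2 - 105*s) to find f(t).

f(t) = -4*exp(3*t) + 3 - 2*exp(-5*t) + 6*exp(-7*t)

Factor the denominator: s^4 + 9*s^3 - s^2 - 105*s = s*(s - 3)*(s + 5)*(s + 7).
Partial fraction decomposition gives [3/s] + [-2/(s + 5)] + [-4/(s - 3)] + [6/(s + 7)].
Invert each term: 3/(s - 0) ↔ 3e^(0t); -2/(s + 5) ↔ -2e^(-5t); -4/(s - 3) ↔ -4e^(3t); 6/(s + 7) ↔ 6e^(-7t).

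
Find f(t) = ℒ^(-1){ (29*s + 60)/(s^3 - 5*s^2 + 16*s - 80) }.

Factor the denominator: s^3 - 5*s^2 + 16*s - 80 = (s - 5)*(s^2 + 16).
Partial fraction decomposition gives [5/(s - 5)] + [-5*s/(s^2 + 16)] + [4/(s^2 + 16)].
Invert each term: 5/(s - 5) ↔ 5e^(5t); -5·s/(s^2 + 16) ↔ -5cos(4t); 1·4/(s^2 + 16) ↔ sin(4t).

f(t) = 5*exp(5*t) + sin(4*t) - 5*cos(4*t)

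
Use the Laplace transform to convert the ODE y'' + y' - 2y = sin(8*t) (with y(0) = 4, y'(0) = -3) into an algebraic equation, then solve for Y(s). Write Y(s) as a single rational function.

Y(s) = (4*s^3 + s^2 + 256*s + 72)/(s^4 + s^3 + 62*s^2 + 64*s - 128)

Take the Laplace transform of both sides.
With L{y''} = s^2 Y - s·y(0) - y'(0) and L{y'} = sY - y(0), with y(0) = 4, y'(0) = -3: the LHS transforms to (s^2 + s - 2)Y - (4*s + 1).
The right side is L{sin(8*t)} = 8/(s^2 + 64).
So (s^2 + s - 2)Y = 8/(s^2 + 64) + (4*s + 1).
Divide through and combine into a single rational function.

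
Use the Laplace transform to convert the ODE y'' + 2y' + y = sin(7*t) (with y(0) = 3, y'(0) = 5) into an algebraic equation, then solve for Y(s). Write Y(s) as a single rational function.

Take the Laplace transform of both sides.
The derivative rules (L{y''} = s^2 Y - s·y(0) - y'(0) and L{y'} = sY - y(0), with y(0) = 3, y'(0) = 5) turn the left side into (s^2 + 2*s + 1)Y - (3*s + 11).
The right side is L{sin(7*t)} = 7/(s^2 + 49).
So (s^2 + 2*s + 1)Y = 7/(s^2 + 49) + (3*s + 11).
Solve for Y(s) and write it as one ratio of polynomials.

Y(s) = (3*s^3 + 11*s^2 + 147*s + 546)/(s^4 + 2*s^3 + 50*s^2 + 98*s + 49)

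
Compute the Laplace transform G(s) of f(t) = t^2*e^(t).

G(s) = 2/(s - 1)^3

L{e^(t)} = 1/(s - 1).
Then apply L{t^2·g(t)} = (-1)^2 d^2/ds^2[H(s)] with H(s) = 1/(s - 1):
differentiating 2 times and applying the sign gives 2/(s - 1)^3.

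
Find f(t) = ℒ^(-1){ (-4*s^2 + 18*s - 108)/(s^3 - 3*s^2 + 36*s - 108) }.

f(t) = -2*exp(3*t) + 2*sin(6*t) - 2*cos(6*t)

Factor the denominator: s^3 - 3*s^2 + 36*s - 108 = (s - 3)*(s^2 + 36).
Partial fraction decomposition gives [-2/(s - 3)] + [-2*s/(s^2 + 36)] + [12/(s^2 + 36)].
Invert each term: -2/(s - 3) ↔ -2e^(3t); -2·s/(s^2 + 36) ↔ -2cos(6t); 2·6/(s^2 + 36) ↔ 2sin(6t).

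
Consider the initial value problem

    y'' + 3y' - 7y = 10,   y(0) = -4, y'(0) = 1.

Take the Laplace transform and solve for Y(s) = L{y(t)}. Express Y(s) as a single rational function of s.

Y(s) = (-4*s^2 - 11*s + 10)/(s^3 + 3*s^2 - 7*s)

Transform both sides with L{·}.
The derivative rules (L{y''} = s^2 Y - s·y(0) - y'(0) and L{y'} = sY - y(0), with y(0) = -4, y'(0) = 1) turn the left side into (s^2 + 3*s - 7)Y - (-4*s - 11).
The right side is L{10} = 10/s.
So (s^2 + 3*s - 7)Y = 10/s + (-4*s - 11).
Divide through and combine into a single rational function.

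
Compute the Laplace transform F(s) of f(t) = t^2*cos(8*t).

L{cos(8t)} = s/(s^2 + 64).
Then apply L{t^2·g(t)} = (-1)^2 d^2/ds^2[G(s)] with G(s) = s/(s^2 + 64):
differentiating 2 times and applying the sign gives 2*s*(s^2 - 192)/(s^2 + 64)^3.

F(s) = 2*s*(s^2 - 192)/(s^2 + 64)^3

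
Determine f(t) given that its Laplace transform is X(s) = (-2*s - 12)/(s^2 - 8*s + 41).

f(t) = -4*exp(4*t)*sin(5*t) - 2*exp(4*t)*cos(5*t)

Complete the square in the denominator: s^2 - 8*s + 41 = (s - 4)^2 + 5^2.
Split the numerator to match: -2*s - 12 = -2·(s - 4) - 4·5.
Invert each term: -2·(s - 4)/((s - 4)^2 + 25) ↔ -2e^(4t)cos(5t); -4·5/((s - 4)^2 + 25) ↔ -4e^(4t)sin(5t).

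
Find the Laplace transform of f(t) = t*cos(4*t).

L{cos(4t)} = s/(s^2 + 16).
Then apply L{t·g(t)} = -d/ds[H(s)] with H(s) = s/(s^2 + 16):
differentiating 1 time and applying the sign gives (s - 4)*(s + 4)/(s^2 + 16)^2.

(s - 4)*(s + 4)/(s^2 + 16)^2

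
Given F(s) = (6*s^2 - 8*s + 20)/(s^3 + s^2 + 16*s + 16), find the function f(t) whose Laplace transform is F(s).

Factor the denominator: s^3 + s^2 + 16*s + 16 = (s + 1)*(s^2 + 16).
Partial fraction decomposition gives [2/(s + 1)] + [4*s/(s^2 + 16)] + [-12/(s^2 + 16)].
Invert each term: 2/(s + 1) ↔ 2e^(-t); 4·s/(s^2 + 16) ↔ 4cos(4t); -3·4/(s^2 + 16) ↔ -3sin(4t).

f(t) = -3*sin(4*t) + 4*cos(4*t) + 2*exp(-t)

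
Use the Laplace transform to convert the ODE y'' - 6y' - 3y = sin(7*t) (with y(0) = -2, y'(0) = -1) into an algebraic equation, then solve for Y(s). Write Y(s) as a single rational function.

Laplace-transform each side.
Using L{y''} = s^2 Y - s·y(0) - y'(0) and L{y'} = sY - y(0), with y(0) = -2, y'(0) = -1, the left side becomes (s^2 - 6*s - 3)Y - (-2*s + 11).
The right side is L{sin(7*t)} = 7/(s^2 + 49).
So (s^2 - 6*s - 3)Y = 7/(s^2 + 49) + (-2*s + 11).
Divide through and combine into a single rational function.

Y(s) = (-2*s^3 + 11*s^2 - 98*s + 546)/(s^4 - 6*s^3 + 46*s^2 - 294*s - 147)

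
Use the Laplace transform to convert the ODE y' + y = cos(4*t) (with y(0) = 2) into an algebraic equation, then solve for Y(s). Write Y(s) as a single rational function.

Y(s) = (2*s^2 + s + 32)/(s^3 + s^2 + 16*s + 16)

Laplace-transform each side.
With L{y'} = sY - y(0) = sY - 2: the LHS transforms to (s + 1)Y - (2).
The right side is L{cos(4*t)} = s/(s^2 + 16).
So (s + 1)Y = s/(s^2 + 16) + (2).
Solve for Y(s) and write it as one ratio of polynomials.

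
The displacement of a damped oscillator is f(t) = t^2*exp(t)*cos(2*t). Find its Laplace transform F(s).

L{cos(2t)} = s/(s^2 + 4).
Multiplying by e^(t) shifts s → s - 1, so L{exp(t)*cos(2*t)} = (s - 1)/((s - 1)^2 + 4).
Then apply L{t^2·g(t)} = (-1)^2 d^2/ds^2[G(s)] with G(s) = (s - 1)/((s - 1)^2 + 4):
differentiating 2 times and applying the sign gives 2*(s - 1)*(s^2 - 2*s - 11)/(s^2 - 2*s + 5)^3.

F(s) = 2*(s - 1)*(s^2 - 2*s - 11)/(s^2 - 2*s + 5)^3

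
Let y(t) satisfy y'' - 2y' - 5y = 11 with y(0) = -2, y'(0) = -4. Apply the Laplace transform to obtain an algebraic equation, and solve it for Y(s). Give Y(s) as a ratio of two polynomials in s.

Y(s) = (-2*s^2 + 11)/(s^3 - 2*s^2 - 5*s)

Laplace-transform each side.
With L{y''} = s^2 Y - s·y(0) - y'(0) and L{y'} = sY - y(0), with y(0) = -2, y'(0) = -4: the LHS transforms to (s^2 - 2*s - 5)Y - (-2*s).
The right side is L{11} = 11/s.
So (s^2 - 2*s - 5)Y = 11/s + (-2*s).
Divide through and combine into a single rational function.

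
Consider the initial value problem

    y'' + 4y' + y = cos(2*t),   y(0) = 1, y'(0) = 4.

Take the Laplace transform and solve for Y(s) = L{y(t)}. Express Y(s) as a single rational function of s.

Y(s) = (s^3 + 8*s^2 + 5*s + 32)/(s^4 + 4*s^3 + 5*s^2 + 16*s + 4)

Take the Laplace transform of both sides.
Using L{y''} = s^2 Y - s·y(0) - y'(0) and L{y'} = sY - y(0), with y(0) = 1, y'(0) = 4, the left side becomes (s^2 + 4*s + 1)Y - (s + 8).
The right side is L{cos(2*t)} = s/(s^2 + 4).
So (s^2 + 4*s + 1)Y = s/(s^2 + 4) + (s + 8).
Isolate Y and clear denominators.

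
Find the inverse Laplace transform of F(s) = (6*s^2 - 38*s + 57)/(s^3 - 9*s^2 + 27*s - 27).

Factor the denominator: s^3 - 9*s^2 + 27*s - 27 = (s - 3)^3.
Partial fraction decomposition gives [6/(s - 3)] + [-2/(s - 3)^2] + [-3/(s - 3)^3].
Invert each term: 6/(s - 3) ↔ 6e^(3t); -2/(s - 3)^2 ↔ -2t·e^(3t); -3/(s - 3)^3 ↔ (-3/2)t^2·e^(3t).

-3*t^2*exp(3*t)/2 - 2*t*exp(3*t) + 6*exp(3*t)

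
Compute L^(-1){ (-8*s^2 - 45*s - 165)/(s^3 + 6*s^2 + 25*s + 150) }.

Factor the denominator: s^3 + 6*s^2 + 25*s + 150 = (s + 6)*(s^2 + 25).
Partial fraction decomposition gives [-3/(s + 6)] + [-5*s/(s^2 + 25)] + [-15/(s^2 + 25)].
Invert each term: -3/(s + 6) ↔ -3e^(-6t); -5·s/(s^2 + 25) ↔ -5cos(5t); -3·5/(s^2 + 25) ↔ -3sin(5t).

-3*sin(5*t) - 5*cos(5*t) - 3*exp(-6*t)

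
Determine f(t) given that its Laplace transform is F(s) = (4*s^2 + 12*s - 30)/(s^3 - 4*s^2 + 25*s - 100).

Factor the denominator: s^3 - 4*s^2 + 25*s - 100 = (s - 4)*(s^2 + 25).
Partial fraction decomposition gives [2/(s - 4)] + [2*s/(s^2 + 25)] + [20/(s^2 + 25)].
Invert each term: 2/(s - 4) ↔ 2e^(4t); 2·s/(s^2 + 25) ↔ 2cos(5t); 4·5/(s^2 + 25) ↔ 4sin(5t).

f(t) = 2*exp(4*t) + 4*sin(5*t) + 2*cos(5*t)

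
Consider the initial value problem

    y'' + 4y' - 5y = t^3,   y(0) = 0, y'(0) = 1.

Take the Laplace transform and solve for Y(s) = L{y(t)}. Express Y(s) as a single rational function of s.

Y(s) = (s^4 + 6)/(s^6 + 4*s^5 - 5*s^4)

Take the Laplace transform of both sides.
Using L{y''} = s^2 Y - s·y(0) - y'(0) and L{y'} = sY - y(0), with y(0) = 0, y'(0) = 1, the left side becomes (s^2 + 4*s - 5)Y - (1).
The right side is L{t^3} = 6/s^4.
So (s^2 + 4*s - 5)Y = 6/s^4 + (1).
Divide through and combine into a single rational function.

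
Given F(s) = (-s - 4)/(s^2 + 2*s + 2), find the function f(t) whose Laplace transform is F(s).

f(t) = -3*exp(-t)*sin(t) - exp(-t)*cos(t)

Complete the square in the denominator: s^2 + 2*s + 2 = (s + 1)^2 + 1^2.
Split the numerator to match: -s - 4 = -1·(s + 1) - 3·1.
Invert each term: -1·(s + 1)/((s + 1)^2 + 1) ↔ -e^(-t)cos(t); -3·1/((s + 1)^2 + 1) ↔ -3e^(-t)sin(t).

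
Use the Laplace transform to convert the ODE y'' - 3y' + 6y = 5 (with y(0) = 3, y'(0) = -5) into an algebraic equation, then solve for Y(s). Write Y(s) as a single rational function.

Y(s) = (3*s^2 - 14*s + 5)/(s^3 - 3*s^2 + 6*s)

Apply the Laplace transform to the equation.
The derivative rules (L{y''} = s^2 Y - s·y(0) - y'(0) and L{y'} = sY - y(0), with y(0) = 3, y'(0) = -5) turn the left side into (s^2 - 3*s + 6)Y - (3*s - 14).
The right side is L{5} = 5/s.
So (s^2 - 3*s + 6)Y = 5/s + (3*s - 14).
Divide through and combine into a single rational function.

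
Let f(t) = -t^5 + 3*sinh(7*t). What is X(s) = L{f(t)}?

By linearity of the Laplace transform, transform each term separately.
(-1)·[L{t^5} = 5!/s^6 = 120/s^6]; (3)·[L{sinh(7t)} = 7/(s^2 - 49)].

X(s) = 21/(s^2 - 49) - 120/s^6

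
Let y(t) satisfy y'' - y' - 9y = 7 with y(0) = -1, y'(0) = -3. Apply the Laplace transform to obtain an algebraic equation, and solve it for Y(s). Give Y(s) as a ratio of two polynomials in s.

Laplace-transform each side.
With L{y''} = s^2 Y - s·y(0) - y'(0) and L{y'} = sY - y(0), with y(0) = -1, y'(0) = -3: the LHS transforms to (s^2 - s - 9)Y - (-s - 2).
The right side is L{7} = 7/s.
So (s^2 - s - 9)Y = 7/s + (-s - 2).
Divide through and combine into a single rational function.

Y(s) = (-s^2 - 2*s + 7)/(s^3 - s^2 - 9*s)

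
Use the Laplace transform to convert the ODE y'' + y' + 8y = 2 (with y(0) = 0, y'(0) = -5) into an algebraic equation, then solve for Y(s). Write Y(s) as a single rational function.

Transform both sides with L{·}.
The derivative rules (L{y''} = s^2 Y - s·y(0) - y'(0) and L{y'} = sY - y(0), with y(0) = 0, y'(0) = -5) turn the left side into (s^2 + s + 8)Y - (-5).
The right side is L{2} = 2/s.
So (s^2 + s + 8)Y = 2/s + (-5).
Solve for Y(s) and write it as one ratio of polynomials.

Y(s) = (-5*s + 2)/(s^3 + s^2 + 8*s)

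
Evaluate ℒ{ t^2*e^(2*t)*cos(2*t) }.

L{cos(2t)} = s/(s^2 + 4).
Multiplying by e^(2t) shifts s → s - 2, so L{e^(2*t)*cos(2*t)} = (s - 2)/((s - 2)^2 + 4).
Then apply L{t^2·g(t)} = (-1)^2 d^2/ds^2[G(s)] with G(s) = (s - 2)/((s - 2)^2 + 4):
differentiating 2 times and applying the sign gives 2*(s - 2)*(s^2 - 4*s - 8)/(s^2 - 4*s + 8)^3.

2*(s - 2)*(s^2 - 4*s - 8)/(s^2 - 4*s + 8)^3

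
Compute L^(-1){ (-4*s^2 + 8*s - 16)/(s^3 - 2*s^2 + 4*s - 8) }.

Factor the denominator: s^3 - 2*s^2 + 4*s - 8 = (s - 2)*(s^2 + 4).
Partial fraction decomposition gives [-2/(s - 2)] + [-2*s/(s^2 + 4)] + [4/(s^2 + 4)].
Invert each term: -2/(s - 2) ↔ -2e^(2t); -2·s/(s^2 + 4) ↔ -2cos(2t); 2·2/(s^2 + 4) ↔ 2sin(2t).

-2*exp(2*t) + 2*sin(2*t) - 2*cos(2*t)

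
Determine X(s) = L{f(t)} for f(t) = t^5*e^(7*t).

X(s) = 120/(s - 7)^6

L{t^5} = 5!/s^6 = 120/s^6.
By the first shifting theorem, multiplying by e^(7t) replaces s with s - 7.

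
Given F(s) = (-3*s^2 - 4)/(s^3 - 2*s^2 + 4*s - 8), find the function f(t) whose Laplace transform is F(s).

Factor the denominator: s^3 - 2*s^2 + 4*s - 8 = (s - 2)*(s^2 + 4).
Partial fraction decomposition gives [-2/(s - 2)] + [-s/(s^2 + 4)] + [-2/(s^2 + 4)].
Invert each term: -2/(s - 2) ↔ -2e^(2t); -1·s/(s^2 + 4) ↔ -cos(2t); -1·2/(s^2 + 4) ↔ -sin(2t).

f(t) = -2*exp(2*t) - sin(2*t) - cos(2*t)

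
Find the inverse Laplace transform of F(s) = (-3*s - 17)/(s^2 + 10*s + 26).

Complete the square in the denominator: s^2 + 10*s + 26 = (s + 5)^2 + 1^2.
Split the numerator to match: -3*s - 17 = -3·(s + 5) - 2·1.
Invert each term: -3·(s + 5)/((s + 5)^2 + 1) ↔ -3e^(-5t)cos(t); -2·1/((s + 5)^2 + 1) ↔ -2e^(-5t)sin(t).

-2*exp(-5*t)*sin(t) - 3*exp(-5*t)*cos(t)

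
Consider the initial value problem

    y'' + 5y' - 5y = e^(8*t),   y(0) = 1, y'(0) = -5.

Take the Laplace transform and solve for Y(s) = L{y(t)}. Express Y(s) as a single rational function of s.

Take the Laplace transform of both sides.
With L{y''} = s^2 Y - s·y(0) - y'(0) and L{y'} = sY - y(0), with y(0) = 1, y'(0) = -5: the LHS transforms to (s^2 + 5*s - 5)Y - (s).
The right side is L{e^(8*t)} = 1/(s - 8).
So (s^2 + 5*s - 5)Y = 1/(s - 8) + (s).
Solve for Y(s) and write it as one ratio of polynomials.

Y(s) = (s^2 - 8*s + 1)/(s^3 - 3*s^2 - 45*s + 40)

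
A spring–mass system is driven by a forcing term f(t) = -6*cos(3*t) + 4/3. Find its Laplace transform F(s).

The transform is linear, so treat each term independently.
(-6)·[L{cos(3t)} = s/(s^2 + 9)]; L{4/3} = (4/3)/s.

F(s) = -6*s/(s^2 + 9) + 4/(3*s)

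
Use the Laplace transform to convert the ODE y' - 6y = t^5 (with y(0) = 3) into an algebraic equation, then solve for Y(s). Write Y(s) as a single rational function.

Laplace-transform each side.
The derivative rules (L{y'} = sY - y(0) = sY - 3) turn the left side into (s - 6)Y - (3).
The right side is L{t^5} = 120/s^6.
So (s - 6)Y = 120/s^6 + (3).
Divide through and combine into a single rational function.

Y(s) = (3*s^6 + 120)/(s^7 - 6*s^6)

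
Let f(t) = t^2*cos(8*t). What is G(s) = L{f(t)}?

L{cos(8t)} = s/(s^2 + 64).
Then apply L{t^2·g(t)} = (-1)^2 d^2/ds^2[H(s)] with H(s) = s/(s^2 + 64):
differentiating 2 times and applying the sign gives 2*s*(s^2 - 192)/(s^2 + 64)^3.

G(s) = 2*s*(s^2 - 192)/(s^2 + 64)^3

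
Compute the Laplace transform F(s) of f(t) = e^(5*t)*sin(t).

L{sin(t)} = 1/(s^2 + 1).
By the first shifting theorem, multiplying by e^(5t) replaces s with s - 5.

F(s) = 1/((s - 5)^2 + 1)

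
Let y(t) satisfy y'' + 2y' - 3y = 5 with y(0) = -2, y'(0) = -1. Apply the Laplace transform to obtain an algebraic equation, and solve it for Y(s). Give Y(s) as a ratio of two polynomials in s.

Apply the Laplace transform to the equation.
With L{y''} = s^2 Y - s·y(0) - y'(0) and L{y'} = sY - y(0), with y(0) = -2, y'(0) = -1: the LHS transforms to (s^2 + 2*s - 3)Y - (-2*s - 5).
The right side is L{5} = 5/s.
So (s^2 + 2*s - 3)Y = 5/s + (-2*s - 5).
Solve for Y(s) and write it as one ratio of polynomials.

Y(s) = (-2*s^2 - 5*s + 5)/(s^3 + 2*s^2 - 3*s)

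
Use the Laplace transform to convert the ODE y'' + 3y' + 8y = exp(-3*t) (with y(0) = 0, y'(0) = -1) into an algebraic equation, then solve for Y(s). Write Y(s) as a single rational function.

Laplace-transform each side.
With L{y''} = s^2 Y - s·y(0) - y'(0) and L{y'} = sY - y(0), with y(0) = 0, y'(0) = -1: the LHS transforms to (s^2 + 3*s + 8)Y - (-1).
The right side is L{exp(-3*t)} = 1/(s + 3).
So (s^2 + 3*s + 8)Y = 1/(s + 3) + (-1).
Solve for Y(s) and write it as one ratio of polynomials.

Y(s) = (-s - 2)/(s^3 + 6*s^2 + 17*s + 24)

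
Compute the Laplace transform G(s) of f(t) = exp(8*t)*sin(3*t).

L{sin(3t)} = 3/(s^2 + 9).
By the first shifting theorem, multiplying by e^(8t) replaces s with s - 8.

G(s) = 3/((s - 8)^2 + 9)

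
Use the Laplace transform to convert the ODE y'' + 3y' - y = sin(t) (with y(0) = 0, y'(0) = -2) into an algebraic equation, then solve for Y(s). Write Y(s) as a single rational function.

Take the Laplace transform of both sides.
With L{y''} = s^2 Y - s·y(0) - y'(0) and L{y'} = sY - y(0), with y(0) = 0, y'(0) = -2: the LHS transforms to (s^2 + 3*s - 1)Y - (-2).
The right side is L{sin(t)} = 1/(s^2 + 1).
So (s^2 + 3*s - 1)Y = 1/(s^2 + 1) + (-2).
Isolate Y and clear denominators.

Y(s) = (-2*s^2 - 1)/(s^4 + 3*s^3 + 3*s - 1)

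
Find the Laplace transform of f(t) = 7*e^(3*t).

7/(s - 3)

L{7} = 7/s.
By the first shifting theorem, multiplying by e^(3t) replaces s with s - 3.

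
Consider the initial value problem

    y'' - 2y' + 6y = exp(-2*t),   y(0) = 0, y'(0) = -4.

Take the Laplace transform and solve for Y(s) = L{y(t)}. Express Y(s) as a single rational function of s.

Y(s) = (-4*s - 7)/(s^3 + 2*s + 12)

Apply the Laplace transform to the equation.
Using L{y''} = s^2 Y - s·y(0) - y'(0) and L{y'} = sY - y(0), with y(0) = 0, y'(0) = -4, the left side becomes (s^2 - 2*s + 6)Y - (-4).
The right side is L{exp(-2*t)} = 1/(s + 2).
So (s^2 - 2*s + 6)Y = 1/(s + 2) + (-4).
Isolate Y and clear denominators.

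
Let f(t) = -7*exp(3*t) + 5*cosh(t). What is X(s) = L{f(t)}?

The transform is linear, so treat each term independently.
(5)·[L{cosh(t)} = s/(s^2 - 1)]; (-7)·[L{e^(3t)} = 1/(s - 3)].

X(s) = 5*s/(s^2 - 1) - 7/(s - 3)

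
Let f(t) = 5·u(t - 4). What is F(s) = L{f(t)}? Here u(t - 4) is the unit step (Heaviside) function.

F(s) = 5*exp(-4*s)/s

By the second shifting theorem, L{u(t - c)·g(t - c)} = e^(-cs)·G(s) with c = 4 and G(s) = L{g(t)}.
L{5} = 5/s.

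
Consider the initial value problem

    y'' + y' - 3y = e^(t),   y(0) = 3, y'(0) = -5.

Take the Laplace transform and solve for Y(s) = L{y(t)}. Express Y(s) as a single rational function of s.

Y(s) = (3*s^2 - 5*s + 3)/(s^3 - 4*s + 3)

Apply the Laplace transform to the equation.
The derivative rules (L{y''} = s^2 Y - s·y(0) - y'(0) and L{y'} = sY - y(0), with y(0) = 3, y'(0) = -5) turn the left side into (s^2 + s - 3)Y - (3*s - 2).
The right side is L{e^(t)} = 1/(s - 1).
So (s^2 + s - 3)Y = 1/(s - 1) + (3*s - 2).
Solve for Y(s) and write it as one ratio of polynomials.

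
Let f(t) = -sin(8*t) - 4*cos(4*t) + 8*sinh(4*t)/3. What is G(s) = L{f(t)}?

G(s) = -4*s/(s^2 + 16) - 8/(s^2 + 64) + 32/(3*(s^2 - 16))

Apply the Laplace transform termwise.
(-1)·[L{sin(8t)} = 8/(s^2 + 64)]; (-4)·[L{cos(4t)} = s/(s^2 + 16)]; (8/3)·[L{sinh(4t)} = 4/(s^2 - 16)].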